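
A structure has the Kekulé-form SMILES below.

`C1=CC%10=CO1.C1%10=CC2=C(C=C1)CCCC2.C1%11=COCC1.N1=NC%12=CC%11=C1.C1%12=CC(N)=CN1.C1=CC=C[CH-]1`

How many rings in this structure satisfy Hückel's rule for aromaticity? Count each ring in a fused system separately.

The SMILES encodes a five-membered ring of four carbons and one oxygen, with two C=C double bonds; a six-membered carbon ring with three alternating C=C double bonds, fused to a saturated six-membered carbon ring; a five-membered ring of four carbons and one oxygen, with one C=C double bond and two sp³ carbons; a six-membered ring with two adjacent nitrogens and three alternating double bonds; a five-membered ring of four carbons and one nitrogen bearing a hydrogen, with two C=C double bonds; a five-membered all-carbon ring bearing a negative charge on one carbon, with two C=C double bonds.
The 5-membered ring with one oxygen has a continuous p-orbital overlap around the ring; 2 ring double bonds (4 π electrons) plus a heteroatom lone pair (2) give 6 π electrons. Since 6 = 4n+2 (n=1), it is aromatic (furan).
The 6-membered ring has a continuous p-orbital overlap around the ring; 3 ring double bonds give 6 π electrons. That satisfies 4n+2 with n=1, so it is aromatic (benzene ring).
The second 6-membered ring has four sp³ carbons, so it is not fully conjugated — not aromatic (cyclohexane ring).
The second 5-membered ring with one oxygen has two sp³ carbons, so it is not fully conjugated — not aromatic (2,3-dihydrofuran).
The 6-membered ring with two nitrogens (1,2) has a continuous p-orbital overlap around the ring; 3 ring double bonds give 6 π electrons. Since 6 = 4n+2 (n=1), it is aromatic (pyridazine).
The 5-membered ring with one N–H has a continuous p-orbital overlap around the ring; 2 ring double bonds (4 π electrons) plus a heteroatom lone pair (2) give 6 π electrons. 6 = 4(1)+2, so it is aromatic (pyrrole).
The 5-membered ring has a continuous p-orbital overlap around the ring; 2 ring double bonds (4 π electrons) plus the carbanion lone pair (2) give 6 π electrons. That satisfies 4n+2 with n=1, so it is aromatic (cyclopentadienyl anion).
5 of the 7 rings are aromatic. Total: 5.

5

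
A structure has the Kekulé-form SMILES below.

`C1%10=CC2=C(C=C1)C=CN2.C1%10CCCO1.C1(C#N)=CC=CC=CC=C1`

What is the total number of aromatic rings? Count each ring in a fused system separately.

The SMILES encodes a six-membered carbon ring with three alternating C=C double bonds, fused to a five-membered ring containing one N–H nitrogen and two C=C double bonds; a five-membered saturated ring of four carbons and one oxygen; an eight-membered carbon ring with four alternating C=C double bonds.
The fused 6/5-membered bicyclic (with one N–H) is a single π system with 9 sp² atoms and 10 π electrons from ring double bonds plus a heteroatom lone pair. 10 = 4(2)+2, so the system is aromatic and both rings count as aromatic (indole).
The 5-membered ring with one oxygen has only sp³ atoms, so it is not fully conjugated — not aromatic (tetrahydrofuran).
The 8-membered ring has only sp² ring atoms; a planar conformation would have a fully conjugated π system of 8 electrons. But 8 = 4(2), which is 4n not 4n+2, so it is not aromatic (cyclooctatetraene) — cyclooctatetraene distorts into a non-planar tub to avoid antiaromaticity.
2 of the 4 rings are aromatic. Total: 2.

2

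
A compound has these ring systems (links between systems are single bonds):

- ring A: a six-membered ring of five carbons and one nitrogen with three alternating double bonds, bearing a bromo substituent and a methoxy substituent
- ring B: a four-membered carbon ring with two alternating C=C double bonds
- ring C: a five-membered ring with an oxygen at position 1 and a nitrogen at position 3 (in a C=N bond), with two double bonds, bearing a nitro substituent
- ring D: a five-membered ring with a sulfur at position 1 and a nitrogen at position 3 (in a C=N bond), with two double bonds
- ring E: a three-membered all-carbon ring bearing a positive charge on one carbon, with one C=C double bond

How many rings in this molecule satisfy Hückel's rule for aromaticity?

4

Ring A is planar and fully conjugated; 3 ring double bonds give 6 π electrons. 6 = 4(1)+2, so ring A is aromatic (pyridine).
Ring B has only sp² ring atoms; a planar conformation would have a fully conjugated π system of 4 electrons. But 4 = 4(1), which is 4n not 4n+2, so ring B is not aromatic (cyclobutadiene) — cyclobutadiene is antiaromatic and distorts to a rectangle.
Ring C is planar and fully conjugated; 2 ring double bonds (4 π electrons) plus a heteroatom lone pair (2) give 6 π electrons. 6 = 4(1)+2, so ring C is aromatic (oxazole).
Ring D is fully conjugated (every ring atom contributes a p orbital); 2 ring double bonds (4 π electrons) plus a heteroatom lone pair (2) give 6 π electrons. 6 = 4(1)+2, so ring D is aromatic (thiazole).
Ring E is planar and fully conjugated; 1 ring double bond (2 π electrons) plus the carbocation's empty p orbital (0, but keeps the ring conjugated) give 2 π electrons. Since 2 = 4n+2 (n=0), ring E is aromatic (cyclopropenyl cation).
Aromatic: A, C, D, E. Total: 4.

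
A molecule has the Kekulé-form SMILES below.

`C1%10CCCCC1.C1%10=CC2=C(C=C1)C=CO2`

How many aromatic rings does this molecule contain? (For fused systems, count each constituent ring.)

The SMILES encodes a six-membered saturated carbon ring; a six-membered carbon ring with three alternating C=C double bonds, fused to a five-membered ring containing one oxygen and two C=C double bonds.
The 6-membered ring has only sp³ atoms, so it is not fully conjugated — not aromatic (cyclohexane).
The fused 6/5-membered bicyclic (with one oxygen) is a single π system with 9 sp² atoms and 10 π electrons from ring double bonds plus a heteroatom lone pair. 10 = 4(2)+2, so the system is aromatic and both rings count as aromatic (benzofuran).
2 of the 3 rings are aromatic. Total: 2.

2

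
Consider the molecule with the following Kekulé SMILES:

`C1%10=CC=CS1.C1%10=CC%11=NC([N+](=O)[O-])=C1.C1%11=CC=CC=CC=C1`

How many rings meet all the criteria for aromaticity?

The SMILES encodes a five-membered ring of four carbons and one sulfur, with two C=C double bonds; a six-membered ring of five carbons and one nitrogen with three alternating double bonds; an eight-membered carbon ring with four alternating C=C double bonds.
The 5-membered ring with one sulfur has a continuous p-orbital overlap around the ring; 2 ring double bonds (4 π electrons) plus a heteroatom lone pair (2) give 6 π electrons. 6 = 4(1)+2, so it is aromatic (thiophene).
The 6-membered ring with one nitrogen has a continuous p-orbital overlap around the ring; 3 ring double bonds give 6 π electrons. Since 6 = 4n+2 (n=1), it is aromatic (pyridine).
The 8-membered ring has only sp² ring atoms; a planar conformation would have a fully conjugated π system of 8 electrons. But 8 = 4(2), which is 4n not 4n+2, so it is not aromatic (cyclooctatetraene) — cyclooctatetraene distorts into a non-planar tub to avoid antiaromaticity.
2 of the 3 rings are aromatic. Total: 2.

2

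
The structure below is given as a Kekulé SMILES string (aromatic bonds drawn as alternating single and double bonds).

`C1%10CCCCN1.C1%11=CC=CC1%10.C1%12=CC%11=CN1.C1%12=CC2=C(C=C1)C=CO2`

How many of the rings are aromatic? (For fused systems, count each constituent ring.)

3

The SMILES encodes a six-membered saturated ring of five carbons and one N–H nitrogen; a five-membered carbon ring with two conjugated C=C double bonds and one sp³ carbon; a five-membered ring of four carbons and one nitrogen bearing a hydrogen, with two C=C double bonds; a six-membered carbon ring with three alternating C=C double bonds, fused to a five-membered ring containing one oxygen and two C=C double bonds.
The 6-membered ring with one N–H has only sp³ atoms, so it is not fully conjugated — not aromatic (piperidine).
The 5-membered ring has one sp³ carbon, so it is not fully conjugated — not aromatic (cyclopentadiene).
The 5-membered ring with one N–H is fully conjugated (every ring atom contributes a p orbital); 2 ring double bonds (4 π electrons) plus a heteroatom lone pair (2) give 6 π electrons. Since 6 = 4n+2 (n=1), it is aromatic (pyrrole).
The fused 6/5-membered bicyclic (with one oxygen) is a single π system with 9 sp² atoms and 10 π electrons from ring double bonds plus a heteroatom lone pair. 10 = 4(2)+2, so the system is aromatic and both rings count as aromatic (benzofuran).
3 of the 5 rings are aromatic. Total: 3.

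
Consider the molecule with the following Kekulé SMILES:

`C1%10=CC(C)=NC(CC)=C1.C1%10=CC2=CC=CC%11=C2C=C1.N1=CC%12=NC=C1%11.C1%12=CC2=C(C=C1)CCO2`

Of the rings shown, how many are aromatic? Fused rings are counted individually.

The SMILES encodes a six-membered ring of five carbons and one nitrogen with three alternating double bonds; two fused six-membered carbon rings, each with three alternating C=C double bonds; a six-membered ring with nitrogens at positions 1 and 4 and three alternating double bonds; a six-membered carbon ring with three alternating C=C double bonds, fused to a five-membered ring containing one oxygen and two sp³ carbons.
The 6-membered ring with one nitrogen is planar and fully conjugated; 3 ring double bonds give 6 π electrons. That satisfies 4n+2 with n=1, so it is aromatic (pyridine).
The fused 6/6-membered bicyclic is a single π system with 10 sp² atoms and 10 π electrons from ring double bonds. 10 = 4(2)+2, so the system is aromatic and both rings count as aromatic (naphthalene).
The 6-membered ring with two nitrogens (1,4) is fully conjugated (every ring atom contributes a p orbital); 3 ring double bonds give 6 π electrons. That satisfies 4n+2 with n=1, so it is aromatic (pyrazine).
The 6-membered ring has a continuous p-orbital overlap around the ring; 3 ring double bonds give 6 π electrons. 6 = 4(1)+2, so it is aromatic (benzene ring).
The 5-membered ring with one oxygen has two sp³ carbons, so it is not fully conjugated — not aromatic (oxolane ring).
5 of the 6 rings are aromatic. Total: 5.

5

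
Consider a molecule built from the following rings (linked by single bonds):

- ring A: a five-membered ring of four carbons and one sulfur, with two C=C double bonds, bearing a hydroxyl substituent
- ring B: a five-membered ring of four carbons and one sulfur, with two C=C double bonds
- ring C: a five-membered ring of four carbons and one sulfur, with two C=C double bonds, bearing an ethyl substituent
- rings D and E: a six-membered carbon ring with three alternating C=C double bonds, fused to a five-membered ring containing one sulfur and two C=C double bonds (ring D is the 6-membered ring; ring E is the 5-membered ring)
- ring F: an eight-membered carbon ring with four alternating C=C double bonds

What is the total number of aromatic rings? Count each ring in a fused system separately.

5

Ring A is planar and fully conjugated; 2 ring double bonds (4 π electrons) plus a heteroatom lone pair (2) give 6 π electrons. That satisfies 4n+2 with n=1, so ring A is aromatic (thiophene).
Ring B is fully conjugated (every ring atom contributes a p orbital); 2 ring double bonds (4 π electrons) plus a heteroatom lone pair (2) give 6 π electrons. 6 = 4(1)+2, so ring B is aromatic (thiophene).
Ring C is fully conjugated (every ring atom contributes a p orbital); 2 ring double bonds (4 π electrons) plus a heteroatom lone pair (2) give 6 π electrons. That satisfies 4n+2 with n=1, so ring C is aromatic (thiophene).
Rings D and E form a fused bicyclic system (with one sulfur) with 9 sp² atoms and 10 π electrons from ring double bonds plus a heteroatom lone pair. 10 = 4(2)+2, so the system is aromatic and both rings count as aromatic (benzothiophene).
Ring F has only sp² ring atoms; a planar conformation would have a fully conjugated π system of 8 electrons. But 8 = 4(2), which is 4n not 4n+2, so ring F is not aromatic (cyclooctatetraene) — cyclooctatetraene distorts into a non-planar tub to avoid antiaromaticity.
Aromatic: A, B, C, D, E. Total: 5.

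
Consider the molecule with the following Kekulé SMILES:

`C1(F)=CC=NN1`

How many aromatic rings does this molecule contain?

1

The SMILES encodes a five-membered ring with two adjacent nitrogens (one bearing H, one in a double bond) and two double bonds.
The 5-membered ring with two adjacent nitrogens (one N–H, one =N–) is planar and fully conjugated; 2 ring double bonds (4 π electrons) plus a heteroatom lone pair (2) give 6 π electrons. 6 = 4(1)+2, so it is aromatic (pyrazole).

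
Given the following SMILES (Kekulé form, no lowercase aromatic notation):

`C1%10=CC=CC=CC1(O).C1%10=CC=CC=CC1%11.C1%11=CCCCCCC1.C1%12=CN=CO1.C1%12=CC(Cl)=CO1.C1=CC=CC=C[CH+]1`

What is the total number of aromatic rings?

3

The SMILES encodes a seven-membered carbon ring with three C=C double bonds and one sp³ carbon; a seven-membered carbon ring with three C=C double bonds and one sp³ carbon; an eight-membered carbon ring with one C=C double bond; a five-membered ring with an oxygen at position 1 and a nitrogen at position 3 (in a C=N bond), with two double bonds; a five-membered ring of four carbons and one oxygen, with two C=C double bonds; a seven-membered all-carbon ring bearing a positive charge on one carbon, with three C=C double bonds.
The 7-membered ring has one sp³ carbon, so it is not fully conjugated — not aromatic (cycloheptatriene).
The second 7-membered ring has one sp³ carbon, so it is not fully conjugated — not aromatic (cycloheptatriene).
The 8-membered ring has six sp³ carbons, so it is not fully conjugated — not aromatic (cyclooctene).
The 5-membered ring with one oxygen and one =N– is planar and fully conjugated; 2 ring double bonds (4 π electrons) plus a heteroatom lone pair (2) give 6 π electrons. 6 = 4(1)+2, so it is aromatic (oxazole).
The 5-membered ring with one oxygen is planar and fully conjugated; 2 ring double bonds (4 π electrons) plus a heteroatom lone pair (2) give 6 π electrons. 6 = 4(1)+2, so it is aromatic (furan).
The third 7-membered ring is planar and fully conjugated; 3 ring double bonds (6 π electrons) plus the carbocation's empty p orbital (0, but keeps the ring conjugated) give 6 π electrons. 6 = 4(1)+2, so it is aromatic (tropylium cation).
3 of the 6 rings are aromatic. Total: 3.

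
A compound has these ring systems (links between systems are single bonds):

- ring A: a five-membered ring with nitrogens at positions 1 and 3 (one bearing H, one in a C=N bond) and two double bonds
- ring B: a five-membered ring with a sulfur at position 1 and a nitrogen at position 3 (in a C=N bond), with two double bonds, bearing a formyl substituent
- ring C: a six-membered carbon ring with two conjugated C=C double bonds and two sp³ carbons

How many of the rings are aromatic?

Ring A has a continuous p-orbital overlap around the ring; 2 ring double bonds (4 π electrons) plus a heteroatom lone pair (2) give 6 π electrons. 6 = 4(1)+2, so ring A is aromatic (imidazole).
Ring B is fully conjugated (every ring atom contributes a p orbital); 2 ring double bonds (4 π electrons) plus a heteroatom lone pair (2) give 6 π electrons. Since 6 = 4n+2 (n=1), ring B is aromatic (thiazole).
Ring C has two sp³ carbons, so it is not fully conjugated — not aromatic (1,3-cyclohexadiene).
Aromatic: A, B. Total: 2.

2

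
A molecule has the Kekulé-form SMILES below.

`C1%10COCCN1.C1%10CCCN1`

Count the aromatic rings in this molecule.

The SMILES encodes a six-membered saturated ring with an oxygen and an N–H nitrogen at positions 1 and 4; a five-membered saturated ring of four carbons and one N–H nitrogen.
The 6-membered ring with one oxygen and one N–H (1,4) has only sp³ atoms, so it is not fully conjugated — not aromatic (morpholine).
The 5-membered ring with one N–H has only sp³ atoms, so it is not fully conjugated — not aromatic (pyrrolidine).
None of the rings are aromatic. Total: 0.

0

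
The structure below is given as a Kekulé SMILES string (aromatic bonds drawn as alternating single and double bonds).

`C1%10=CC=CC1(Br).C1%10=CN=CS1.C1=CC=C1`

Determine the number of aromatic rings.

The SMILES encodes a five-membered carbon ring with two conjugated C=C double bonds and one sp³ carbon; a five-membered ring with a sulfur at position 1 and a nitrogen at position 3 (in a C=N bond), with two double bonds; a four-membered carbon ring with two alternating C=C double bonds.
The 5-membered ring has one sp³ carbon, so it is not fully conjugated — not aromatic (cyclopentadiene).
The 5-membered ring with one sulfur and one =N– has a continuous p-orbital overlap around the ring; 2 ring double bonds (4 π electrons) plus a heteroatom lone pair (2) give 6 π electrons. Since 6 = 4n+2 (n=1), it is aromatic (thiazole).
The 4-membered ring has only sp² ring atoms; a planar conformation would have a fully conjugated π system of 4 electrons. But 4 = 4(1), which is 4n not 4n+2, so it is not aromatic (cyclobutadiene) — cyclobutadiene is antiaromatic and distorts to a rectangle.
1 of the 3 rings is aromatic. Total: 1.

1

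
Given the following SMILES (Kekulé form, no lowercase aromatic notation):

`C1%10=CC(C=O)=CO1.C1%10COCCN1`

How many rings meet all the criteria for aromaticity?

The SMILES encodes a five-membered ring of four carbons and one oxygen, with two C=C double bonds; a six-membered saturated ring with an oxygen and an N–H nitrogen at positions 1 and 4.
The 5-membered ring with one oxygen is planar and fully conjugated; 2 ring double bonds (4 π electrons) plus a heteroatom lone pair (2) give 6 π electrons. Since 6 = 4n+2 (n=1), it is aromatic (furan).
The 6-membered ring with one oxygen and one N–H (1,4) has only sp³ atoms, so it is not fully conjugated — not aromatic (morpholine).
1 of the 2 rings is aromatic. Total: 1.

1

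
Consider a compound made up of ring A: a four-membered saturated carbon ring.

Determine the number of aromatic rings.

0

Ring A has only sp³ atoms, so it is not fully conjugated — not aromatic (cyclobutane).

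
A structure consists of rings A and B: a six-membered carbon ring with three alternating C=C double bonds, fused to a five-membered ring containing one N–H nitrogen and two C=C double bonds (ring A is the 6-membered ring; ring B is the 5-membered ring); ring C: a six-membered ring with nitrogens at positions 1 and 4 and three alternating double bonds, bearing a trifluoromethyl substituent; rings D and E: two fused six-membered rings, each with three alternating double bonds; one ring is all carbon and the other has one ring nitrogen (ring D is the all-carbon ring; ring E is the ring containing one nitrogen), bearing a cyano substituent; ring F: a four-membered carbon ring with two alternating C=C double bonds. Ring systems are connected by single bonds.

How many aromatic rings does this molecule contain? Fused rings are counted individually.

Rings A and B form a fused bicyclic system (with one N–H) with 9 sp² atoms and 10 π electrons from ring double bonds plus a heteroatom lone pair. 10 = 4(2)+2, so the system is aromatic and both rings count as aromatic (indole).
Ring C has a continuous p-orbital overlap around the ring; 3 ring double bonds give 6 π electrons. Since 6 = 4n+2 (n=1), ring C is aromatic (pyrazine).
Rings D and E form a fused bicyclic system (with one nitrogen) with 10 sp² atoms and 10 π electrons from ring double bonds. 10 = 4(2)+2, so the system is aromatic and both rings count as aromatic (quinoline).
Ring F has only sp² ring atoms; a planar conformation would have a fully conjugated π system of 4 electrons. But 4 = 4(1), which is 4n not 4n+2, so ring F is not aromatic (cyclobutadiene) — cyclobutadiene is antiaromatic and distorts to a rectangle.
Aromatic: A, B, C, D, E. Total: 5.

5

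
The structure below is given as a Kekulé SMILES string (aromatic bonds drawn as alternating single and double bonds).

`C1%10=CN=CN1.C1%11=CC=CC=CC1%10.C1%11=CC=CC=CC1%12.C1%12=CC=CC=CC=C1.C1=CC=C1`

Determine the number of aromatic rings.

1

The SMILES encodes a five-membered ring with nitrogens at positions 1 and 3 (one bearing H, one in a C=N bond) and two double bonds; a seven-membered carbon ring with three C=C double bonds and one sp³ carbon; a seven-membered carbon ring with three C=C double bonds and one sp³ carbon; an eight-membered carbon ring with four alternating C=C double bonds; a four-membered carbon ring with two alternating C=C double bonds.
The 5-membered ring with two nitrogens (one N–H, one =N–) has a continuous p-orbital overlap around the ring; 2 ring double bonds (4 π electrons) plus a heteroatom lone pair (2) give 6 π electrons. Since 6 = 4n+2 (n=1), it is aromatic (imidazole).
The 7-membered ring has one sp³ carbon, so it is not fully conjugated — not aromatic (cycloheptatriene).
The second 7-membered ring has one sp³ carbon, so it is not fully conjugated — not aromatic (cycloheptatriene).
The 8-membered ring has only sp² ring atoms; a planar conformation would have a fully conjugated π system of 8 electrons. But 8 = 4(2), which is 4n not 4n+2, so it is not aromatic (cyclooctatetraene) — cyclooctatetraene distorts into a non-planar tub to avoid antiaromaticity.
The 4-membered ring has only sp² ring atoms; a planar conformation would have a fully conjugated π system of 4 electrons. But 4 = 4(1), which is 4n not 4n+2, so it is not aromatic (cyclobutadiene) — cyclobutadiene is antiaromatic and distorts to a rectangle.
1 of the 5 rings is aromatic. Total: 1.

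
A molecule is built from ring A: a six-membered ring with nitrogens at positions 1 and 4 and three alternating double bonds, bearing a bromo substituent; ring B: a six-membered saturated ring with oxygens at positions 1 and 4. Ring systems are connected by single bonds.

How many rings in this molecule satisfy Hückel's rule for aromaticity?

Ring A is planar and fully conjugated; 3 ring double bonds give 6 π electrons. 6 = 4(1)+2, so ring A is aromatic (pyrazine).
Ring B has only sp³ atoms, so it is not fully conjugated — not aromatic (1,4-dioxane).
Aromatic: A. Total: 1.

1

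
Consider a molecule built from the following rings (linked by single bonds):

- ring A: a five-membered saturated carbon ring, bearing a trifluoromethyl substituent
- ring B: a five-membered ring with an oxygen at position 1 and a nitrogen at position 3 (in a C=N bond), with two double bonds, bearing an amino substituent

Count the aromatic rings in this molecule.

Ring A has only sp³ atoms, so it is not fully conjugated — not aromatic (cyclopentane).
Ring B has a continuous p-orbital overlap around the ring; 2 ring double bonds (4 π electrons) plus a heteroatom lone pair (2) give 6 π electrons. Since 6 = 4n+2 (n=1), ring B is aromatic (oxazole).
Aromatic: B. Total: 1.

1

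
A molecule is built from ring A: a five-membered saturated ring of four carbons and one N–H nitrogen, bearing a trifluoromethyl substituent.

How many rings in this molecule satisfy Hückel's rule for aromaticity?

Ring A has only sp³ atoms, so it is not fully conjugated — not aromatic (pyrrolidine).

0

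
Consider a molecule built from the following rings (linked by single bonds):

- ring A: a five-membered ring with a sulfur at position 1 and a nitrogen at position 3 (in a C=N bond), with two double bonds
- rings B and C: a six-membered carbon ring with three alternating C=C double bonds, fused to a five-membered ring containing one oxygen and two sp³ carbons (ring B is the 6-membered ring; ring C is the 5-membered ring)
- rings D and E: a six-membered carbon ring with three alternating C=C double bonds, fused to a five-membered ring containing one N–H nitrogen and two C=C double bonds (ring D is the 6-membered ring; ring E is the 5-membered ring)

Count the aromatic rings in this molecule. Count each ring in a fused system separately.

4

Ring A is planar and fully conjugated; 2 ring double bonds (4 π electrons) plus a heteroatom lone pair (2) give 6 π electrons. That satisfies 4n+2 with n=1, so ring A is aromatic (thiazole).
Ring B is fully conjugated (every ring atom contributes a p orbital); 3 ring double bonds give 6 π electrons. That satisfies 4n+2 with n=1, so ring B is aromatic (benzene ring).
Ring C has two sp³ carbons, so it is not fully conjugated — not aromatic (oxolane ring).
Rings D and E form a fused bicyclic system (with one N–H) with 9 sp² atoms and 10 π electrons from ring double bonds plus a heteroatom lone pair. 10 = 4(2)+2, so the system is aromatic and both rings count as aromatic (indole).
Aromatic: A, B, D, E. Total: 4.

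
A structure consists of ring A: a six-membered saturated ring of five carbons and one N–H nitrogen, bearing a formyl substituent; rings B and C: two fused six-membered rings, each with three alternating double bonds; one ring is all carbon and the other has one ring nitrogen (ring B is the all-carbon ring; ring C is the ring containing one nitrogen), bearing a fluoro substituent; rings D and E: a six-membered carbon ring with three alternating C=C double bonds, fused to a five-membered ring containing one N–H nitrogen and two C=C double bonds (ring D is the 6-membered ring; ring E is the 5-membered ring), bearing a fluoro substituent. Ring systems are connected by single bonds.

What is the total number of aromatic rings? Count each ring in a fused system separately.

4

Ring A has only sp³ atoms, so it is not fully conjugated — not aromatic (piperidine).
Rings B and C form a fused bicyclic system (with one nitrogen) with 10 sp² atoms and 10 π electrons from ring double bonds. 10 = 4(2)+2, so the system is aromatic and both rings count as aromatic (quinoline).
Rings D and E form a fused bicyclic system (with one N–H) with 9 sp² atoms and 10 π electrons from ring double bonds plus a heteroatom lone pair. 10 = 4(2)+2, so the system is aromatic and both rings count as aromatic (indole).
Aromatic: B, C, D, E. Total: 4.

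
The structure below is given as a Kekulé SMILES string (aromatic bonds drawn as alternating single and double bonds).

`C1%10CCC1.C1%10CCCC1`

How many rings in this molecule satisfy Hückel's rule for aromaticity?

0

The SMILES encodes a four-membered saturated carbon ring; a five-membered saturated carbon ring.
The 4-membered ring has only sp³ atoms, so it is not fully conjugated — not aromatic (cyclobutane).
The 5-membered ring has only sp³ atoms, so it is not fully conjugated — not aromatic (cyclopentane).
None of the rings are aromatic. Total: 0.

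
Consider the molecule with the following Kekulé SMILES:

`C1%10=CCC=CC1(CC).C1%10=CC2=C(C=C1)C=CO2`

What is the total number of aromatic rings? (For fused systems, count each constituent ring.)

2

The SMILES encodes a six-membered carbon ring with two isolated C=C double bonds and two sp³ carbons; a six-membered carbon ring with three alternating C=C double bonds, fused to a five-membered ring containing one oxygen and two C=C double bonds.
The 6-membered ring has two sp³ carbons, so it is not fully conjugated — not aromatic (1,4-cyclohexadiene).
The fused 6/5-membered bicyclic (with one oxygen) is a single π system with 9 sp² atoms and 10 π electrons from ring double bonds plus a heteroatom lone pair. 10 = 4(2)+2, so the system is aromatic and both rings count as aromatic (benzofuran).
2 of the 3 rings are aromatic. Total: 2.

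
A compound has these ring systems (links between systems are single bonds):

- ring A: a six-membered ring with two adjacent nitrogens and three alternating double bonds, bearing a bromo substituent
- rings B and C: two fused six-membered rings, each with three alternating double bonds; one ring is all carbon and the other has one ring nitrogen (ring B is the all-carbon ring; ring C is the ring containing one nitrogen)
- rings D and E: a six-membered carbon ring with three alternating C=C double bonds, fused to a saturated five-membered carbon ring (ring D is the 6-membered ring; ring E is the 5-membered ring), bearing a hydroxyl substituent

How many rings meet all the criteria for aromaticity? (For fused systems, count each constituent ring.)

Ring A has a continuous p-orbital overlap around the ring; 3 ring double bonds give 6 π electrons. Since 6 = 4n+2 (n=1), ring A is aromatic (pyridazine).
Rings B and C form a fused bicyclic system (with one nitrogen) with 10 sp² atoms and 10 π electrons from ring double bonds. 10 = 4(2)+2, so the system is aromatic and both rings count as aromatic (quinoline).
Ring D has a continuous p-orbital overlap around the ring; 3 ring double bonds give 6 π electrons. That satisfies 4n+2 with n=1, so ring D is aromatic (benzene ring).
Ring E has three sp³ carbons, so it is not fully conjugated — not aromatic (cyclopentane ring).
Aromatic: A, B, C, D. Total: 4.

4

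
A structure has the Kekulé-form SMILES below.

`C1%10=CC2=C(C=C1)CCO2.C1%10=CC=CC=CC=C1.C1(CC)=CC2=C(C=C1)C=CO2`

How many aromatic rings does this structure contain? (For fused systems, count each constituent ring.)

3

The SMILES encodes a six-membered carbon ring with three alternating C=C double bonds, fused to a five-membered ring containing one oxygen and two sp³ carbons; an eight-membered carbon ring with four alternating C=C double bonds; a six-membered carbon ring with three alternating C=C double bonds, fused to a five-membered ring containing one oxygen and two C=C double bonds.
The 6-membered ring is fully conjugated (every ring atom contributes a p orbital); 3 ring double bonds give 6 π electrons. Since 6 = 4n+2 (n=1), it is aromatic (benzene ring).
The 5-membered ring with one oxygen has two sp³ carbons, so it is not fully conjugated — not aromatic (oxolane ring).
The 8-membered ring has only sp² ring atoms; a planar conformation would have a fully conjugated π system of 8 electrons. But 8 = 4(2), which is 4n not 4n+2, so it is not aromatic (cyclooctatetraene) — cyclooctatetraene distorts into a non-planar tub to avoid antiaromaticity.
The fused 6/5-membered bicyclic (with one oxygen) is a single π system with 9 sp² atoms and 10 π electrons from ring double bonds plus a heteroatom lone pair. 10 = 4(2)+2, so the system is aromatic and both rings count as aromatic (benzofuran).
3 of the 5 rings are aromatic. Total: 3.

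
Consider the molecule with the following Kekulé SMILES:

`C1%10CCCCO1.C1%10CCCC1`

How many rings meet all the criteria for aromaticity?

0

The SMILES encodes a six-membered saturated ring of five carbons and one oxygen; a five-membered saturated carbon ring.
The 6-membered ring with one oxygen has only sp³ atoms, so it is not fully conjugated — not aromatic (tetrahydropyran).
The 5-membered ring has only sp³ atoms, so it is not fully conjugated — not aromatic (cyclopentane).
None of the rings are aromatic. Total: 0.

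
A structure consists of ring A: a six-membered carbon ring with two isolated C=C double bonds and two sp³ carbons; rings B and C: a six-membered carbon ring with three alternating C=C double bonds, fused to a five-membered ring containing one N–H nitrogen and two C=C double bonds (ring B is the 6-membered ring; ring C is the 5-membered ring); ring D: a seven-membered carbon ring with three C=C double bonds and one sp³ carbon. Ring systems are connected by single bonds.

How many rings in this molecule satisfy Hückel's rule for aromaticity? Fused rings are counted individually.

Ring A has two sp³ carbons, so it is not fully conjugated — not aromatic (1,4-cyclohexadiene).
Rings B and C form a fused bicyclic system (with one N–H) with 9 sp² atoms and 10 π electrons from ring double bonds plus a heteroatom lone pair. 10 = 4(2)+2, so the system is aromatic and both rings count as aromatic (indole).
Ring D has one sp³ carbon, so it is not fully conjugated — not aromatic (cycloheptatriene).
Aromatic: B, C. Total: 2.

2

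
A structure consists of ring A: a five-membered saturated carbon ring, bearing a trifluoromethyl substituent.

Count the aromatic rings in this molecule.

0

Ring A has only sp³ atoms, so it is not fully conjugated — not aromatic (cyclopentane).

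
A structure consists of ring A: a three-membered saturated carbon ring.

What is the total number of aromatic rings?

0

Ring A has only sp³ atoms, so it is not fully conjugated — not aromatic (cyclopropane).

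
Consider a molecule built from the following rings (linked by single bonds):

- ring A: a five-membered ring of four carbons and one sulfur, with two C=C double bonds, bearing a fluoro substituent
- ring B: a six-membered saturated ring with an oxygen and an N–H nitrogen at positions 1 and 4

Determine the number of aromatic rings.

Ring A is fully conjugated (every ring atom contributes a p orbital); 2 ring double bonds (4 π electrons) plus a heteroatom lone pair (2) give 6 π electrons. 6 = 4(1)+2, so ring A is aromatic (thiophene).
Ring B has only sp³ atoms, so it is not fully conjugated — not aromatic (morpholine).
Aromatic: A. Total: 1.

1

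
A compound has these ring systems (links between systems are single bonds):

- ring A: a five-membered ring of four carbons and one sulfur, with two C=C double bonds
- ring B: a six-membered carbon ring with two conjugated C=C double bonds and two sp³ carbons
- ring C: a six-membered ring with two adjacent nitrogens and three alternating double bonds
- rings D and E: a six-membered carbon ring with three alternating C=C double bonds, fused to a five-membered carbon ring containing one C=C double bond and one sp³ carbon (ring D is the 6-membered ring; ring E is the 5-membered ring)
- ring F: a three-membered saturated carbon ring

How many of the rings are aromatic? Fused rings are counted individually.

3

Ring A is fully conjugated (every ring atom contributes a p orbital); 2 ring double bonds (4 π electrons) plus a heteroatom lone pair (2) give 6 π electrons. 6 = 4(1)+2, so ring A is aromatic (thiophene).
Ring B has two sp³ carbons, so it is not fully conjugated — not aromatic (1,3-cyclohexadiene).
Ring C is planar and fully conjugated; 3 ring double bonds give 6 π electrons. 6 = 4(1)+2, so ring C is aromatic (pyridazine).
Ring D is fully conjugated (every ring atom contributes a p orbital); 3 ring double bonds give 6 π electrons. 6 = 4(1)+2, so ring D is aromatic (benzene ring).
Ring E has one sp³ carbon, so it is not fully conjugated — not aromatic (cyclopentene ring).
Ring F has only sp³ atoms, so it is not fully conjugated — not aromatic (cyclopropane).
Aromatic: A, C, D. Total: 3.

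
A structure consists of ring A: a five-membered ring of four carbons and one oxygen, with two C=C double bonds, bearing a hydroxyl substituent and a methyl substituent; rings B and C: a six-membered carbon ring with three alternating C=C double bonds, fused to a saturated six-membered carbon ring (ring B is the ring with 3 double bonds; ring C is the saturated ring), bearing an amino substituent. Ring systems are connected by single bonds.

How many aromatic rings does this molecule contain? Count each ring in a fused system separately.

Ring A has a continuous p-orbital overlap around the ring; 2 ring double bonds (4 π electrons) plus a heteroatom lone pair (2) give 6 π electrons. 6 = 4(1)+2, so ring A is aromatic (furan).
Ring B is fully conjugated (every ring atom contributes a p orbital); 3 ring double bonds give 6 π electrons. That satisfies 4n+2 with n=1, so ring B is aromatic (benzene ring).
Ring C has four sp³ carbons, so it is not fully conjugated — not aromatic (cyclohexane ring).
Aromatic: A, B. Total: 2.

2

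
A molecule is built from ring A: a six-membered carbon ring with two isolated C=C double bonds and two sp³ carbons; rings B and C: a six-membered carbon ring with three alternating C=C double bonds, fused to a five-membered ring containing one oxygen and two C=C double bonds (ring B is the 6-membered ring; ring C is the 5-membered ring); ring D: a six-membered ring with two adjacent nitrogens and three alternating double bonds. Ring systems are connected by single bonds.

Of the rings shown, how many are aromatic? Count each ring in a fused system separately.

Ring A has two sp³ carbons, so it is not fully conjugated — not aromatic (1,4-cyclohexadiene).
Rings B and C form a fused bicyclic system (with one oxygen) with 9 sp² atoms and 10 π electrons from ring double bonds plus a heteroatom lone pair. 10 = 4(2)+2, so the system is aromatic and both rings count as aromatic (benzofuran).
Ring D is fully conjugated (every ring atom contributes a p orbital); 3 ring double bonds give 6 π electrons. That satisfies 4n+2 with n=1, so ring D is aromatic (pyridazine).
Aromatic: B, C, D. Total: 3.

3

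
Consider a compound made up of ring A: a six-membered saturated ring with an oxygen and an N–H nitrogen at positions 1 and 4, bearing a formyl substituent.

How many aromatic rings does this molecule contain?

0

Ring A has only sp³ atoms, so it is not fully conjugated — not aromatic (morpholine).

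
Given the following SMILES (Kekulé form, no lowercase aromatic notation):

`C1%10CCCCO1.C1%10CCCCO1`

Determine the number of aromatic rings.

0

The SMILES encodes a six-membered saturated ring of five carbons and one oxygen; a six-membered saturated ring of five carbons and one oxygen.
The 6-membered ring with one oxygen has only sp³ atoms, so it is not fully conjugated — not aromatic (tetrahydropyran).
The second 6-membered ring with one oxygen has only sp³ atoms, so it is not fully conjugated — not aromatic (tetrahydropyran).
None of the rings are aromatic. Total: 0.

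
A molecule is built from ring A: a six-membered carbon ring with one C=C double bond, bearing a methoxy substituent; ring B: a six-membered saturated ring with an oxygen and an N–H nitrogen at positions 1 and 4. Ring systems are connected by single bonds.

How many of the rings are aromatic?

Ring A has four sp³ carbons, so it is not fully conjugated — not aromatic (cyclohexene).
Ring B has only sp³ atoms, so it is not fully conjugated — not aromatic (morpholine).
No ring is aromatic. Total: 0.

0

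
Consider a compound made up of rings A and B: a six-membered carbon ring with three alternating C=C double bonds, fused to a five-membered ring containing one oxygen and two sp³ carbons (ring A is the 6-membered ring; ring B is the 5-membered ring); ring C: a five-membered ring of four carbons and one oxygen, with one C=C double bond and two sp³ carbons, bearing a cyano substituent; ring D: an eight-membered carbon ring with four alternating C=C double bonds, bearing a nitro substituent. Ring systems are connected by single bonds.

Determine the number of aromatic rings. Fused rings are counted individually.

Ring A has a continuous p-orbital overlap around the ring; 3 ring double bonds give 6 π electrons. Since 6 = 4n+2 (n=1), ring A is aromatic (benzene ring).
Ring B has two sp³ carbons, so it is not fully conjugated — not aromatic (oxolane ring).
Ring C has two sp³ carbons, so it is not fully conjugated — not aromatic (2,3-dihydrofuran).
Ring D has only sp² ring atoms; a planar conformation would have a fully conjugated π system of 8 electrons. But 8 = 4(2), which is 4n not 4n+2, so ring D is not aromatic (cyclooctatetraene) — cyclooctatetraene distorts into a non-planar tub to avoid antiaromaticity.
Aromatic: A. Total: 1.

1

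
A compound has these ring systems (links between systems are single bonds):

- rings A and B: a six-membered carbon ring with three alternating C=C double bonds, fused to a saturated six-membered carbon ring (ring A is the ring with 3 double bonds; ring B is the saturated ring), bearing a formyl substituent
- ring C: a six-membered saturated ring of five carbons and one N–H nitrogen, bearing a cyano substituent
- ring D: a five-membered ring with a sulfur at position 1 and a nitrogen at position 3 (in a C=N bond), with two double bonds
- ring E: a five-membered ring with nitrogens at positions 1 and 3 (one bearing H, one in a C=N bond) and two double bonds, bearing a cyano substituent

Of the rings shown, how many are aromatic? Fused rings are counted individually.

3

Ring A is planar and fully conjugated; 3 ring double bonds give 6 π electrons. Since 6 = 4n+2 (n=1), ring A is aromatic (benzene ring).
Ring B has four sp³ carbons, so it is not fully conjugated — not aromatic (cyclohexane ring).
Ring C has only sp³ atoms, so it is not fully conjugated — not aromatic (piperidine).
Ring D is fully conjugated (every ring atom contributes a p orbital); 2 ring double bonds (4 π electrons) plus a heteroatom lone pair (2) give 6 π electrons. Since 6 = 4n+2 (n=1), ring D is aromatic (thiazole).
Ring E is fully conjugated (every ring atom contributes a p orbital); 2 ring double bonds (4 π electrons) plus a heteroatom lone pair (2) give 6 π electrons. 6 = 4(1)+2, so ring E is aromatic (imidazole).
Aromatic: A, D, E. Total: 3.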